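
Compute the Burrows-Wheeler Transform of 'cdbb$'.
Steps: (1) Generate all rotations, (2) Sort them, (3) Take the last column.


Rotations (sorted):
  0: $cdbb -> last char: b
  1: b$cdb -> last char: b
  2: bb$cd -> last char: d
  3: cdbb$ -> last char: $
  4: dbb$c -> last char: c


BWT = bbd$c


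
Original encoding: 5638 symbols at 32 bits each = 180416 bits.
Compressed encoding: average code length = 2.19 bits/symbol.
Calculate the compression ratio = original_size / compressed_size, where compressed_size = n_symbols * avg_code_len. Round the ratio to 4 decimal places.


original_size = n_symbols * orig_bits = 5638 * 32 = 180416 bits
compressed_size = n_symbols * avg_code_len = 5638 * 2.19 = 12347.22 bits
ratio = original_size / compressed_size = 180416 / 12347.22 = 14.6119

Compression ratio = 14.6119


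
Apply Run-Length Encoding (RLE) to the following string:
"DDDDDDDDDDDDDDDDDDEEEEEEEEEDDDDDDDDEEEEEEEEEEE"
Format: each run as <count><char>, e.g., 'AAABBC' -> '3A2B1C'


Scanning runs left to right:
  i=0: run of 'D' x 18 -> '18D'
  i=18: run of 'E' x 9 -> '9E'
  i=27: run of 'D' x 8 -> '8D'
  i=35: run of 'E' x 11 -> '11E'

RLE = 18D9E8D11E


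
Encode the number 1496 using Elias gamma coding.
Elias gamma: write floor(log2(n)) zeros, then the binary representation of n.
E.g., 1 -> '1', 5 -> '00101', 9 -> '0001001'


num_bits = floor(log2(1496)) + 1 = 11
leading_zeros = num_bits - 1 = 10
binary(1496) = 10111011000

Elias gamma(1496) = '0000000000' + '10111011000' = 000000000010111011000 (21 bits)


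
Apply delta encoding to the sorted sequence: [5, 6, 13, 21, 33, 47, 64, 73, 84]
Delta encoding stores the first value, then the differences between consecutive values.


First value: 5
Deltas:
  6 - 5 = 1
  13 - 6 = 7
  21 - 13 = 8
  33 - 21 = 12
  47 - 33 = 14
  64 - 47 = 17
  73 - 64 = 9
  84 - 73 = 11


Delta encoded: [5, 1, 7, 8, 12, 14, 17, 9, 11]


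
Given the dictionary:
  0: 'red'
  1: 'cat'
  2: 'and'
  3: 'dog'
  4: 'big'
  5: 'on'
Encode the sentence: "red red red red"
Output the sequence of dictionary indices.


Look up each word in the dictionary:
  'red' -> 0
  'red' -> 0
  'red' -> 0
  'red' -> 0

Encoded: [0, 0, 0, 0]


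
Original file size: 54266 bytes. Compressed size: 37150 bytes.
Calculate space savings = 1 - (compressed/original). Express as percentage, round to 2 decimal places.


ratio = compressed/original = 37150/54266 = 0.684591
savings = 1 - ratio = 1 - 0.684591 = 0.315409
as a percentage: 0.315409 * 100 = 31.54%

Space savings = 1 - 37150/54266 = 31.54%


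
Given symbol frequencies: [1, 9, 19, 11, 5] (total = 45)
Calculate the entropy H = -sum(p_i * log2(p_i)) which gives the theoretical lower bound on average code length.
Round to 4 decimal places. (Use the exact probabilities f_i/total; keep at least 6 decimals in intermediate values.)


Per-symbol terms -p_i * log2(p_i) with p_i = f_i/45:
  p = 1/45 = 0.022222: log2(p) = -5.491853, -p*log2(p) = 0.122041
  p = 9/45 = 0.200000: log2(p) = -2.321928, -p*log2(p) = 0.464386
  p = 19/45 = 0.422222: log2(p) = -1.243926, -p*log2(p) = 0.525213
  p = 11/45 = 0.244444: log2(p) = -2.032421, -p*log2(p) = 0.496814
  p = 5/45 = 0.111111: log2(p) = -3.169925, -p*log2(p) = 0.352214
H = 0.122041 + 0.464386 + 0.525213 + 0.496814 + 0.352214 = 1.960668

H = 1.9607 bits/symbol


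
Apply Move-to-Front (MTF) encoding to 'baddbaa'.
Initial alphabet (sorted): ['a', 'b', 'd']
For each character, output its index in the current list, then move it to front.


MTF encoding:
'b': index 1 in ['a', 'b', 'd'] -> ['b', 'a', 'd']
'a': index 1 in ['b', 'a', 'd'] -> ['a', 'b', 'd']
'd': index 2 in ['a', 'b', 'd'] -> ['d', 'a', 'b']
'd': index 0 in ['d', 'a', 'b'] -> ['d', 'a', 'b']
'b': index 2 in ['d', 'a', 'b'] -> ['b', 'd', 'a']
'a': index 2 in ['b', 'd', 'a'] -> ['a', 'b', 'd']
'a': index 0 in ['a', 'b', 'd'] -> ['a', 'b', 'd']


Output: [1, 1, 2, 0, 2, 2, 0]


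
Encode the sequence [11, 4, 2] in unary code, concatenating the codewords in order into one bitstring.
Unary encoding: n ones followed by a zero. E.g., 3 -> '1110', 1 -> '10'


Encode each number as n ones followed by a terminating 0:
  11 -> 111111111110 (12 bits)
  4 -> 11110 (5 bits)
  2 -> 110 (3 bits)
Total length = 12 + 5 + 3 = 20 bits.

Unary([11, 4, 2]) = 11111111111011110110 (20 bits)


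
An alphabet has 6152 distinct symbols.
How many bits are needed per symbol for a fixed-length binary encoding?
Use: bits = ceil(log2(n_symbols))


log2(6152) = 12.5868
Bracket: 2^12 = 4096 < 6152 <= 2^13 = 8192
So ceil(log2(6152)) = 13

bits = ceil(log2(6152)) = ceil(12.5868) = 13 bits


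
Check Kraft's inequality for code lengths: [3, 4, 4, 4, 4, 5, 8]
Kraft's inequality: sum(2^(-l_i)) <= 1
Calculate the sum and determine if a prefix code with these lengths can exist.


Sum = 2^(-3) + 2^(-4) + 2^(-4) + 2^(-4) + 2^(-4) + 2^(-5) + 2^(-8)
    = 0.125 + 0.0625 + 0.0625 + 0.0625 + 0.0625 + 0.03125 + 0.00390625
    = 105/256 = 0.41015625
Since 0.41015625 <= 1, Kraft's inequality IS satisfied.
A prefix code with these lengths CAN exist.

Kraft sum = 0.41015625. Satisfied.


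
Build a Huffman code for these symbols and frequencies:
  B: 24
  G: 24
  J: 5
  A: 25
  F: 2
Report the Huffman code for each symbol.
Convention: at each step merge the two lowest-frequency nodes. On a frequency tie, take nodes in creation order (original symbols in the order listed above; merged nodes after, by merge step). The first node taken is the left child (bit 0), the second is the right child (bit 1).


Huffman tree construction:
Step 1: Merge F(2) + J(5) = 7
Step 2: Merge (F+J)(7) + B(24) = 31
Step 3: Merge G(24) + A(25) = 49
Step 4: Merge ((F+J)+B)(31) + (G+A)(49) = 80
Read each symbol's code off the tree from the root (left child = 0, right child = 1).

Codes:
  B: 01 (length 2)
  G: 10 (length 2)
  J: 001 (length 3)
  A: 11 (length 2)
  F: 000 (length 3)
Average code length: 167/80 = 2.0875 bits/symbol


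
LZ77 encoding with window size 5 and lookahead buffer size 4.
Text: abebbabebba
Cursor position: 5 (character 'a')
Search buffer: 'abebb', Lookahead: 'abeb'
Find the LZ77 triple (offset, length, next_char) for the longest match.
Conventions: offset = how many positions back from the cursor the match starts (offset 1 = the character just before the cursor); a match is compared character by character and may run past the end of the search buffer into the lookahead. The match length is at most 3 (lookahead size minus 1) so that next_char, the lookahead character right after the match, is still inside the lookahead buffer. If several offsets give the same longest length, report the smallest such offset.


Try each offset into the search buffer:
  offset=1 (pos 4, char 'b'): match length 0
  offset=2 (pos 3, char 'b'): match length 0
  offset=3 (pos 2, char 'e'): match length 0
  offset=4 (pos 1, char 'b'): match length 0
  offset=5 (pos 0, char 'a'): match length 3
Longest match has length 3 at offset 5.
next_char = character at position 5 + 3 = 8 -> 'b'

Best match: offset=5, length=3 (matching 'abe' starting at position 0)
LZ77 triple: (5, 3, 'b')


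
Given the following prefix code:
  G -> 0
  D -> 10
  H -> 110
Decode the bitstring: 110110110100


Decoding step by step:
Bits 110 -> H
Bits 110 -> H
Bits 110 -> H
Bits 10 -> D
Bits 0 -> G


Decoded message: HHHDG


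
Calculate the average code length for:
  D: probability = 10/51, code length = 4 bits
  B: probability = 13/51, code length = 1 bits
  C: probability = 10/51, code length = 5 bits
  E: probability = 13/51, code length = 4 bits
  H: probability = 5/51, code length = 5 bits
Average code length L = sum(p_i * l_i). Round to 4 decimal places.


Weighted contributions p_i * l_i:
  D: (10/51) * 4 = 40/51
  B: (13/51) * 1 = 13/51
  C: (10/51) * 5 = 50/51
  E: (13/51) * 4 = 52/51
  H: (5/51) * 5 = 25/51
Sum = (40 + 13 + 50 + 52 + 25)/51 = 180/51

L = 180/51 = 3.5294 bits/symbol


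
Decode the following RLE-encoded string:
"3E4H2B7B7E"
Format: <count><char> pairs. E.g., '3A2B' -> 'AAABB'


Expanding each <count><char> pair:
  3E -> 'EEE'
  4H -> 'HHHH'
  2B -> 'BB'
  7B -> 'BBBBBBB'
  7E -> 'EEEEEEE'

Decoded = EEEHHHHBBBBBBBBBEEEEEEE


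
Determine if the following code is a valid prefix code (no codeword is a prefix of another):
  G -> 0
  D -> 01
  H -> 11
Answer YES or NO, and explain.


Checking each pair (does one codeword prefix another?):
  G='0' vs D='01': prefix -- VIOLATION

NO -- this is NOT a valid prefix code. G (0) is a prefix of D (01).


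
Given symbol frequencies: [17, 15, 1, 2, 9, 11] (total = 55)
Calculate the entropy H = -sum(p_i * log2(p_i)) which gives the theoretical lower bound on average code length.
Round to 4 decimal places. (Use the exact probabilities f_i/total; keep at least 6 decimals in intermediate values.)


Per-symbol terms -p_i * log2(p_i) with p_i = f_i/55:
  p = 17/55 = 0.309091: log2(p) = -1.693897, -p*log2(p) = 0.523568
  p = 15/55 = 0.272727: log2(p) = -1.874469, -p*log2(p) = 0.511219
  p = 1/55 = 0.018182: log2(p) = -5.781360, -p*log2(p) = 0.105116
  p = 2/55 = 0.036364: log2(p) = -4.781360, -p*log2(p) = 0.173868
  p = 9/55 = 0.163636: log2(p) = -2.611435, -p*log2(p) = 0.427326
  p = 11/55 = 0.200000: log2(p) = -2.321928, -p*log2(p) = 0.464386
H = 0.523568 + 0.511219 + 0.105116 + 0.173868 + 0.427326 + 0.464386 = 2.205483

H = 2.2055 bits/symbol


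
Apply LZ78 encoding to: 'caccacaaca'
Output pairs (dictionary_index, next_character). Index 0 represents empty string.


LZ78 encoding steps:
Dictionary: {0: ''}
Step 1: w='' (idx 0), next='c' -> output (0, 'c'), add 'c' as idx 1
Step 2: w='' (idx 0), next='a' -> output (0, 'a'), add 'a' as idx 2
Step 3: w='c' (idx 1), next='c' -> output (1, 'c'), add 'cc' as idx 3
Step 4: w='a' (idx 2), next='c' -> output (2, 'c'), add 'ac' as idx 4
Step 5: w='a' (idx 2), next='a' -> output (2, 'a'), add 'aa' as idx 5
Step 6: w='c' (idx 1), next='a' -> output (1, 'a'), add 'ca' as idx 6


Encoded: [(0, 'c'), (0, 'a'), (1, 'c'), (2, 'c'), (2, 'a'), (1, 'a')]


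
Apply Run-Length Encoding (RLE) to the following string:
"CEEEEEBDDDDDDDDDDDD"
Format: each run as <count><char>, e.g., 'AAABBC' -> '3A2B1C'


Scanning runs left to right:
  i=0: run of 'C' x 1 -> '1C'
  i=1: run of 'E' x 5 -> '5E'
  i=6: run of 'B' x 1 -> '1B'
  i=7: run of 'D' x 12 -> '12D'

RLE = 1C5E1B12D


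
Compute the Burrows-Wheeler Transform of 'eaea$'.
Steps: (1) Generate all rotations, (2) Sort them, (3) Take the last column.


Rotations (sorted):
  0: $eaea -> last char: a
  1: a$eae -> last char: e
  2: aea$e -> last char: e
  3: ea$ea -> last char: a
  4: eaea$ -> last char: $


BWT = aeea$


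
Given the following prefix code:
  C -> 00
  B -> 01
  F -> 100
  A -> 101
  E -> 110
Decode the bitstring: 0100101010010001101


Decoding step by step:
Bits 01 -> B
Bits 00 -> C
Bits 101 -> A
Bits 01 -> B
Bits 00 -> C
Bits 100 -> F
Bits 01 -> B
Bits 101 -> A


Decoded message: BCABCFBA


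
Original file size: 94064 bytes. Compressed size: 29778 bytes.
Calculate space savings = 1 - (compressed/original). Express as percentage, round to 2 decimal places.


ratio = compressed/original = 29778/94064 = 0.316572
savings = 1 - ratio = 1 - 0.316572 = 0.683428
as a percentage: 0.683428 * 100 = 68.34%

Space savings = 1 - 29778/94064 = 68.34%


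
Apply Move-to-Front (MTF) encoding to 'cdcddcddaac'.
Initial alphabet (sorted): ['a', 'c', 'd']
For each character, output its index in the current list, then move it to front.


MTF encoding:
'c': index 1 in ['a', 'c', 'd'] -> ['c', 'a', 'd']
'd': index 2 in ['c', 'a', 'd'] -> ['d', 'c', 'a']
'c': index 1 in ['d', 'c', 'a'] -> ['c', 'd', 'a']
'd': index 1 in ['c', 'd', 'a'] -> ['d', 'c', 'a']
'd': index 0 in ['d', 'c', 'a'] -> ['d', 'c', 'a']
'c': index 1 in ['d', 'c', 'a'] -> ['c', 'd', 'a']
'd': index 1 in ['c', 'd', 'a'] -> ['d', 'c', 'a']
'd': index 0 in ['d', 'c', 'a'] -> ['d', 'c', 'a']
'a': index 2 in ['d', 'c', 'a'] -> ['a', 'd', 'c']
'a': index 0 in ['a', 'd', 'c'] -> ['a', 'd', 'c']
'c': index 2 in ['a', 'd', 'c'] -> ['c', 'a', 'd']


Output: [1, 2, 1, 1, 0, 1, 1, 0, 2, 0, 2]


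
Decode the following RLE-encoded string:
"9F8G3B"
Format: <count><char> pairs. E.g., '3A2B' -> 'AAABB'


Expanding each <count><char> pair:
  9F -> 'FFFFFFFFF'
  8G -> 'GGGGGGGG'
  3B -> 'BBB'

Decoded = FFFFFFFFFGGGGGGGGBBB


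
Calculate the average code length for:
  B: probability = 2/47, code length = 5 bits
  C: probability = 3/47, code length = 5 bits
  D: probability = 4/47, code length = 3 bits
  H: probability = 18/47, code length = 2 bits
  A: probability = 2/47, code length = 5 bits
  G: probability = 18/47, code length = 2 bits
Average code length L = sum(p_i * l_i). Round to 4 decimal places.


Weighted contributions p_i * l_i:
  B: (2/47) * 5 = 10/47
  C: (3/47) * 5 = 15/47
  D: (4/47) * 3 = 12/47
  H: (18/47) * 2 = 36/47
  A: (2/47) * 5 = 10/47
  G: (18/47) * 2 = 36/47
Sum = (10 + 15 + 12 + 36 + 10 + 36)/47 = 119/47

L = 119/47 = 2.5319 bits/symbol


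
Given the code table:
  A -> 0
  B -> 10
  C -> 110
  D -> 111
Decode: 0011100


Decoding:
0 -> A
0 -> A
111 -> D
0 -> A
0 -> A


Result: AADAA


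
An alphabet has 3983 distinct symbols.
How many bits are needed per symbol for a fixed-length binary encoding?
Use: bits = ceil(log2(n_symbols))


log2(3983) = 11.9596
Bracket: 2^11 = 2048 < 3983 <= 2^12 = 4096
So ceil(log2(3983)) = 12

bits = ceil(log2(3983)) = ceil(11.9596) = 12 bits


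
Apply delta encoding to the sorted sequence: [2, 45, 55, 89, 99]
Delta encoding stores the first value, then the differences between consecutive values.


First value: 2
Deltas:
  45 - 2 = 43
  55 - 45 = 10
  89 - 55 = 34
  99 - 89 = 10


Delta encoded: [2, 43, 10, 34, 10]


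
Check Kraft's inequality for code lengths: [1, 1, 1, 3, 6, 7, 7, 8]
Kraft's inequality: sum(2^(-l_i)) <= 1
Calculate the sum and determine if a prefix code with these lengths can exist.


Sum = 2^(-1) + 2^(-1) + 2^(-1) + 2^(-3) + 2^(-6) + 2^(-7) + 2^(-7) + 2^(-8)
    = 0.5 + 0.5 + 0.5 + 0.125 + 0.015625 + 0.0078125 + 0.0078125 + 0.00390625
    = 425/256 = 1.66015625
Since 1.66015625 > 1, Kraft's inequality is NOT satisfied.
A prefix code with these lengths CANNOT exist.

Kraft sum = 1.66015625. Not satisfied.


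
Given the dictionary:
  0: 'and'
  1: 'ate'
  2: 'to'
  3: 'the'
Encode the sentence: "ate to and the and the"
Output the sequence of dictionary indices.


Look up each word in the dictionary:
  'ate' -> 1
  'to' -> 2
  'and' -> 0
  'the' -> 3
  'and' -> 0
  'the' -> 3

Encoded: [1, 2, 0, 3, 0, 3]


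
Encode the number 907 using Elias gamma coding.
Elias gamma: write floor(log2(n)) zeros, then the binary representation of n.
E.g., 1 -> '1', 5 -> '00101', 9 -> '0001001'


num_bits = floor(log2(907)) + 1 = 10
leading_zeros = num_bits - 1 = 9
binary(907) = 1110001011

Elias gamma(907) = '000000000' + '1110001011' = 0000000001110001011 (19 bits)


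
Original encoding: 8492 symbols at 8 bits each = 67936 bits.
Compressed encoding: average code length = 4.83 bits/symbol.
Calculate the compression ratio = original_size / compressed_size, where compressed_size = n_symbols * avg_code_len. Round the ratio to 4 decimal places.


original_size = n_symbols * orig_bits = 8492 * 8 = 67936 bits
compressed_size = n_symbols * avg_code_len = 8492 * 4.83 = 41016.36 bits
ratio = original_size / compressed_size = 67936 / 41016.36 = 1.6563

Compression ratio = 1.6563


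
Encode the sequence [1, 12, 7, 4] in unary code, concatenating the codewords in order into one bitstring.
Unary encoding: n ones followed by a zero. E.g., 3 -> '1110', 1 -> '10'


Encode each number as n ones followed by a terminating 0:
  1 -> 10 (2 bits)
  12 -> 1111111111110 (13 bits)
  7 -> 11111110 (8 bits)
  4 -> 11110 (5 bits)
Total length = 2 + 13 + 8 + 5 = 28 bits.

Unary([1, 12, 7, 4]) = 1011111111111101111111011110 (28 bits)


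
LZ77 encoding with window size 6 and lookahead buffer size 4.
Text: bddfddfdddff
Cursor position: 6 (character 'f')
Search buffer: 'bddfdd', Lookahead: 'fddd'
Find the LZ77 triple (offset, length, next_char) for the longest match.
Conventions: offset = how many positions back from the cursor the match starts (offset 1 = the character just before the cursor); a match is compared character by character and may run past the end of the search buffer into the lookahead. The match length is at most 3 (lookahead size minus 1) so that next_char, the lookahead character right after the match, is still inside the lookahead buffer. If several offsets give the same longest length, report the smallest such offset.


Try each offset into the search buffer:
  offset=1 (pos 5, char 'd'): match length 0
  offset=2 (pos 4, char 'd'): match length 0
  offset=3 (pos 3, char 'f'): match length 3
  offset=4 (pos 2, char 'd'): match length 0
  offset=5 (pos 1, char 'd'): match length 0
  offset=6 (pos 0, char 'b'): match length 0
Longest match has length 3 at offset 3.
next_char = character at position 6 + 3 = 9 -> 'd'

Best match: offset=3, length=3 (matching 'fdd' starting at position 3)
LZ77 triple: (3, 3, 'd')


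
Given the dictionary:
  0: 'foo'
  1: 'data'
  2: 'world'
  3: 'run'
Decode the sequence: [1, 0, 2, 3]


Look up each index in the dictionary:
  1 -> 'data'
  0 -> 'foo'
  2 -> 'world'
  3 -> 'run'

Decoded: "data foo world run"


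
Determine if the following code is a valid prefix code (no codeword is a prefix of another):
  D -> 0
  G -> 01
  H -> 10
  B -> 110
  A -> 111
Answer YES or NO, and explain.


Checking each pair (does one codeword prefix another?):
  D='0' vs G='01': prefix -- VIOLATION

NO -- this is NOT a valid prefix code. D (0) is a prefix of G (01).


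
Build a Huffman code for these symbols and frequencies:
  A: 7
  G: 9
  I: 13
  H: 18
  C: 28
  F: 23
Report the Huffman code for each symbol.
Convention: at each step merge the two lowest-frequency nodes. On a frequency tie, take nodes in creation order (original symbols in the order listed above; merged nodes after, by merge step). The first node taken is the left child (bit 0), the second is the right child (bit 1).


Huffman tree construction:
Step 1: Merge A(7) + G(9) = 16
Step 2: Merge I(13) + (A+G)(16) = 29
Step 3: Merge H(18) + F(23) = 41
Step 4: Merge C(28) + (I+(A+G))(29) = 57
Step 5: Merge (H+F)(41) + (C+(I+(A+G)))(57) = 98
Read each symbol's code off the tree from the root (left child = 0, right child = 1).

Codes:
  A: 1110 (length 4)
  G: 1111 (length 4)
  I: 110 (length 3)
  H: 00 (length 2)
  C: 10 (length 2)
  F: 01 (length 2)
Average code length: 241/98 = 2.4592 bits/symbol


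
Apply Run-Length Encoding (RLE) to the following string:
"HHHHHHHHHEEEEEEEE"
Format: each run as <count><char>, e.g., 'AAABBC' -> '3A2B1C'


Scanning runs left to right:
  i=0: run of 'H' x 9 -> '9H'
  i=9: run of 'E' x 8 -> '8E'

RLE = 9H8E


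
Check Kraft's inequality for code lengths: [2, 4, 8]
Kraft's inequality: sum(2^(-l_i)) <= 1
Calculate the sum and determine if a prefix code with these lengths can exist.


Sum = 2^(-2) + 2^(-4) + 2^(-8)
    = 0.25 + 0.0625 + 0.00390625
    = 81/256 = 0.31640625
Since 0.31640625 <= 1, Kraft's inequality IS satisfied.
A prefix code with these lengths CAN exist.

Kraft sum = 0.31640625. Satisfied.


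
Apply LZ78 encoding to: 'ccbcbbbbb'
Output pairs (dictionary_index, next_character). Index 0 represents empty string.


LZ78 encoding steps:
Dictionary: {0: ''}
Step 1: w='' (idx 0), next='c' -> output (0, 'c'), add 'c' as idx 1
Step 2: w='c' (idx 1), next='b' -> output (1, 'b'), add 'cb' as idx 2
Step 3: w='cb' (idx 2), next='b' -> output (2, 'b'), add 'cbb' as idx 3
Step 4: w='' (idx 0), next='b' -> output (0, 'b'), add 'b' as idx 4
Step 5: w='b' (idx 4), next='b' -> output (4, 'b'), add 'bb' as idx 5


Encoded: [(0, 'c'), (1, 'b'), (2, 'b'), (0, 'b'), (4, 'b')]


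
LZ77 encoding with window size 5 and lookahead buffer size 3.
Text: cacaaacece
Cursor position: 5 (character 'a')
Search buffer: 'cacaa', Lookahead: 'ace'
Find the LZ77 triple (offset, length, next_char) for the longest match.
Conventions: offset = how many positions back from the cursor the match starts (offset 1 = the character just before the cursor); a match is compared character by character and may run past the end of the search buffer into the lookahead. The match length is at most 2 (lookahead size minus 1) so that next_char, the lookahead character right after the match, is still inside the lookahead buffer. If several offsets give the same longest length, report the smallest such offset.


Try each offset into the search buffer:
  offset=1 (pos 4, char 'a'): match length 1
  offset=2 (pos 3, char 'a'): match length 1
  offset=3 (pos 2, char 'c'): match length 0
  offset=4 (pos 1, char 'a'): match length 2
  offset=5 (pos 0, char 'c'): match length 0
Longest match has length 2 at offset 4.
next_char = character at position 5 + 2 = 7 -> 'e'

Best match: offset=4, length=2 (matching 'ac' starting at position 1)
LZ77 triple: (4, 2, 'e')


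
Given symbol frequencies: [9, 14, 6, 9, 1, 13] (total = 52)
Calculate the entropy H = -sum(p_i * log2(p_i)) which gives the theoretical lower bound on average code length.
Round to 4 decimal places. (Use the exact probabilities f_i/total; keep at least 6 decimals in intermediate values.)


Per-symbol terms -p_i * log2(p_i) with p_i = f_i/52:
  p = 9/52 = 0.173077: log2(p) = -2.530515, -p*log2(p) = 0.437974
  p = 14/52 = 0.269231: log2(p) = -1.893085, -p*log2(p) = 0.509677
  p = 6/52 = 0.115385: log2(p) = -3.115477, -p*log2(p) = 0.359478
  p = 9/52 = 0.173077: log2(p) = -2.530515, -p*log2(p) = 0.437974
  p = 1/52 = 0.019231: log2(p) = -5.700440, -p*log2(p) = 0.109624
  p = 13/52 = 0.250000: log2(p) = -2.000000, -p*log2(p) = 0.500000
H = 0.437974 + 0.509677 + 0.359478 + 0.437974 + 0.109624 + 0.500000 = 2.354727

H = 2.3547 bits/symbol


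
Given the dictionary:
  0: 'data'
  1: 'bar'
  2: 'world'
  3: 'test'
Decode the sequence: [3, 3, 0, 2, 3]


Look up each index in the dictionary:
  3 -> 'test'
  3 -> 'test'
  0 -> 'data'
  2 -> 'world'
  3 -> 'test'

Decoded: "test test data world test"


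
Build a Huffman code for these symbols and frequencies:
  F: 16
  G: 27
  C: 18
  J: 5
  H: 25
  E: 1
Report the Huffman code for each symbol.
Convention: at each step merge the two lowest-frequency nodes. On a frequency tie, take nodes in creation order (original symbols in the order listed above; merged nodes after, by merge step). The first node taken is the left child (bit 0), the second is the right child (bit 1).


Huffman tree construction:
Step 1: Merge E(1) + J(5) = 6
Step 2: Merge (E+J)(6) + F(16) = 22
Step 3: Merge C(18) + ((E+J)+F)(22) = 40
Step 4: Merge H(25) + G(27) = 52
Step 5: Merge (C+((E+J)+F))(40) + (H+G)(52) = 92
Read each symbol's code off the tree from the root (left child = 0, right child = 1).

Codes:
  F: 011 (length 3)
  G: 11 (length 2)
  C: 00 (length 2)
  J: 0101 (length 4)
  H: 10 (length 2)
  E: 0100 (length 4)
Average code length: 212/92 = 2.3043 bits/symbol


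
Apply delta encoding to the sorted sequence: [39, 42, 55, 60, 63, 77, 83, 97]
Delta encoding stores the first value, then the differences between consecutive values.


First value: 39
Deltas:
  42 - 39 = 3
  55 - 42 = 13
  60 - 55 = 5
  63 - 60 = 3
  77 - 63 = 14
  83 - 77 = 6
  97 - 83 = 14


Delta encoded: [39, 3, 13, 5, 3, 14, 6, 14]


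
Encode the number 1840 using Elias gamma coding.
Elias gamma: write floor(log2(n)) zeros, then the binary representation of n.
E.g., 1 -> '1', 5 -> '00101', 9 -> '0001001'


num_bits = floor(log2(1840)) + 1 = 11
leading_zeros = num_bits - 1 = 10
binary(1840) = 11100110000

Elias gamma(1840) = '0000000000' + '11100110000' = 000000000011100110000 (21 bits)


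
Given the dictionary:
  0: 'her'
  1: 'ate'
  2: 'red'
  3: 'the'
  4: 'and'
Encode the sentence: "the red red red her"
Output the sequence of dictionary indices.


Look up each word in the dictionary:
  'the' -> 3
  'red' -> 2
  'red' -> 2
  'red' -> 2
  'her' -> 0

Encoded: [3, 2, 2, 2, 0]


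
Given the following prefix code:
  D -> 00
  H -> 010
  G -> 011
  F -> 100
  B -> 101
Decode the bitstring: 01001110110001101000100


Decoding step by step:
Bits 010 -> H
Bits 011 -> G
Bits 101 -> B
Bits 100 -> F
Bits 011 -> G
Bits 010 -> H
Bits 00 -> D
Bits 100 -> F


Decoded message: HGBFGHDF


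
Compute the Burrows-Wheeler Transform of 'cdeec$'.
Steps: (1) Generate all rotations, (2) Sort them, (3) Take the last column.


Rotations (sorted):
  0: $cdeec -> last char: c
  1: c$cdee -> last char: e
  2: cdeec$ -> last char: $
  3: deec$c -> last char: c
  4: ec$cde -> last char: e
  5: eec$cd -> last char: d


BWT = ce$ced


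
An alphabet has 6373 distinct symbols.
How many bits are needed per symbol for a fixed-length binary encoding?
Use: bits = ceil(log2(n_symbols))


log2(6373) = 12.6378
Bracket: 2^12 = 4096 < 6373 <= 2^13 = 8192
So ceil(log2(6373)) = 13

bits = ceil(log2(6373)) = ceil(12.6378) = 13 bits


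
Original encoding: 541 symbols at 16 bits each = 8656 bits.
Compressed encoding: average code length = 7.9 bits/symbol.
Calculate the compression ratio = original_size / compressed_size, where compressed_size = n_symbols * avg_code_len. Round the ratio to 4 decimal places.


original_size = n_symbols * orig_bits = 541 * 16 = 8656 bits
compressed_size = n_symbols * avg_code_len = 541 * 7.9 = 4273.9 bits
ratio = original_size / compressed_size = 8656 / 4273.9 = 2.0253

Compression ratio = 2.0253


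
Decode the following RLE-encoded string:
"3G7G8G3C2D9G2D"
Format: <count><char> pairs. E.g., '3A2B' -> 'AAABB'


Expanding each <count><char> pair:
  3G -> 'GGG'
  7G -> 'GGGGGGG'
  8G -> 'GGGGGGGG'
  3C -> 'CCC'
  2D -> 'DD'
  9G -> 'GGGGGGGGG'
  2D -> 'DD'

Decoded = GGGGGGGGGGGGGGGGGGCCCDDGGGGGGGGGDD


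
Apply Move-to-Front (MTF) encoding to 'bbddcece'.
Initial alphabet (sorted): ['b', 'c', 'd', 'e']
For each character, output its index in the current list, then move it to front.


MTF encoding:
'b': index 0 in ['b', 'c', 'd', 'e'] -> ['b', 'c', 'd', 'e']
'b': index 0 in ['b', 'c', 'd', 'e'] -> ['b', 'c', 'd', 'e']
'd': index 2 in ['b', 'c', 'd', 'e'] -> ['d', 'b', 'c', 'e']
'd': index 0 in ['d', 'b', 'c', 'e'] -> ['d', 'b', 'c', 'e']
'c': index 2 in ['d', 'b', 'c', 'e'] -> ['c', 'd', 'b', 'e']
'e': index 3 in ['c', 'd', 'b', 'e'] -> ['e', 'c', 'd', 'b']
'c': index 1 in ['e', 'c', 'd', 'b'] -> ['c', 'e', 'd', 'b']
'e': index 1 in ['c', 'e', 'd', 'b'] -> ['e', 'c', 'd', 'b']


Output: [0, 0, 2, 0, 2, 3, 1, 1]


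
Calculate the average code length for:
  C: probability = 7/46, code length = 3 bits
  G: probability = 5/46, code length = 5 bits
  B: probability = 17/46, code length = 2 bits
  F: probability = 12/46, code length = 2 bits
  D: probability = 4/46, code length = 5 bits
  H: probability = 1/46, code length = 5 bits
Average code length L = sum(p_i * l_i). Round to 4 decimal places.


Weighted contributions p_i * l_i:
  C: (7/46) * 3 = 21/46
  G: (5/46) * 5 = 25/46
  B: (17/46) * 2 = 34/46
  F: (12/46) * 2 = 24/46
  D: (4/46) * 5 = 20/46
  H: (1/46) * 5 = 5/46
Sum = (21 + 25 + 34 + 24 + 20 + 5)/46 = 129/46

L = 129/46 = 2.8043 bits/symbol


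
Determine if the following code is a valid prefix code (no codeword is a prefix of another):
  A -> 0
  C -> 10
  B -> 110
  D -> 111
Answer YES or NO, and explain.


Checking each pair (does one codeword prefix another?):
  A='0' vs C='10': no prefix
  A='0' vs B='110': no prefix
  A='0' vs D='111': no prefix
  C='10' vs A='0': no prefix
  C='10' vs B='110': no prefix
  C='10' vs D='111': no prefix
  B='110' vs A='0': no prefix
  B='110' vs C='10': no prefix
  B='110' vs D='111': no prefix
  D='111' vs A='0': no prefix
  D='111' vs C='10': no prefix
  D='111' vs B='110': no prefix
No violation found over all pairs.

YES -- this is a valid prefix code. No codeword is a prefix of any other codeword.


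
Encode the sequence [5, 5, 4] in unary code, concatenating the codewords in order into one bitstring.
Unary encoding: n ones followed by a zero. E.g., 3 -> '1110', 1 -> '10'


Encode each number as n ones followed by a terminating 0:
  5 -> 111110 (6 bits)
  5 -> 111110 (6 bits)
  4 -> 11110 (5 bits)
Total length = 6 + 6 + 5 = 17 bits.

Unary([5, 5, 4]) = 11111011111011110 (17 bits)


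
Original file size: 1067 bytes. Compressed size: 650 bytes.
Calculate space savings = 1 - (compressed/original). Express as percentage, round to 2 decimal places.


ratio = compressed/original = 650/1067 = 0.609185
savings = 1 - ratio = 1 - 0.609185 = 0.390815
as a percentage: 0.390815 * 100 = 39.08%

Space savings = 1 - 650/1067 = 39.08%


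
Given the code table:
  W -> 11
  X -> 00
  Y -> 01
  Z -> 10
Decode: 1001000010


Decoding:
10 -> Z
01 -> Y
00 -> X
00 -> X
10 -> Z


Result: ZYXXZ


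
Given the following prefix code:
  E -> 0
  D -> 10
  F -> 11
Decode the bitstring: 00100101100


Decoding step by step:
Bits 0 -> E
Bits 0 -> E
Bits 10 -> D
Bits 0 -> E
Bits 10 -> D
Bits 11 -> F
Bits 0 -> E
Bits 0 -> E


Decoded message: EEDEDFEE


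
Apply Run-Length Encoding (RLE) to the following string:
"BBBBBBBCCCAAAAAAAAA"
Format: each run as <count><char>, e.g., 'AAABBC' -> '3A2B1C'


Scanning runs left to right:
  i=0: run of 'B' x 7 -> '7B'
  i=7: run of 'C' x 3 -> '3C'
  i=10: run of 'A' x 9 -> '9A'

RLE = 7B3C9A


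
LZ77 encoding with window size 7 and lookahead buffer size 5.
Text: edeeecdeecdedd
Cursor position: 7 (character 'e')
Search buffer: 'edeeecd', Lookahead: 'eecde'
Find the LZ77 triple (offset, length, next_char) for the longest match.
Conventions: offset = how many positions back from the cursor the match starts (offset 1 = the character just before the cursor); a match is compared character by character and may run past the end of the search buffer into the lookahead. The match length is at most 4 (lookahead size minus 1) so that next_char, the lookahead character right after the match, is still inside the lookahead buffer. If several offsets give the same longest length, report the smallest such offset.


Try each offset into the search buffer:
  offset=1 (pos 6, char 'd'): match length 0
  offset=2 (pos 5, char 'c'): match length 0
  offset=3 (pos 4, char 'e'): match length 1
  offset=4 (pos 3, char 'e'): match length 4
  offset=5 (pos 2, char 'e'): match length 2
  offset=6 (pos 1, char 'd'): match length 0
  offset=7 (pos 0, char 'e'): match length 1
Longest match has length 4 at offset 4.
next_char = character at position 7 + 4 = 11 -> 'e'

Best match: offset=4, length=4 (matching 'eecd' starting at position 3)
LZ77 triple: (4, 4, 'e')


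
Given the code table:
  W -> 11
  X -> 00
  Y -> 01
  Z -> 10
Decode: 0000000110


Decoding:
00 -> X
00 -> X
00 -> X
01 -> Y
10 -> Z


Result: XXXYZ


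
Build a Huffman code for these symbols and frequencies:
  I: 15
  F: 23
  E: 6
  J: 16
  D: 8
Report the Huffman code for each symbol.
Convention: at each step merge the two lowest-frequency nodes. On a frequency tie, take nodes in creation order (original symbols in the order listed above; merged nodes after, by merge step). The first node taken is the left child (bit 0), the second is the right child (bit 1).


Huffman tree construction:
Step 1: Merge E(6) + D(8) = 14
Step 2: Merge (E+D)(14) + I(15) = 29
Step 3: Merge J(16) + F(23) = 39
Step 4: Merge ((E+D)+I)(29) + (J+F)(39) = 68
Read each symbol's code off the tree from the root (left child = 0, right child = 1).

Codes:
  I: 01 (length 2)
  F: 11 (length 2)
  E: 000 (length 3)
  J: 10 (length 2)
  D: 001 (length 3)
Average code length: 150/68 = 2.2059 bits/symbol


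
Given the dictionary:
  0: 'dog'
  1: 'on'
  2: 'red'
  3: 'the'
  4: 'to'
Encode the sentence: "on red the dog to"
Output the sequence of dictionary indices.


Look up each word in the dictionary:
  'on' -> 1
  'red' -> 2
  'the' -> 3
  'dog' -> 0
  'to' -> 4

Encoded: [1, 2, 3, 0, 4]


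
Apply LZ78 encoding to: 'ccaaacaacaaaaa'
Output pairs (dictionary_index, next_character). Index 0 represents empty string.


LZ78 encoding steps:
Dictionary: {0: ''}
Step 1: w='' (idx 0), next='c' -> output (0, 'c'), add 'c' as idx 1
Step 2: w='c' (idx 1), next='a' -> output (1, 'a'), add 'ca' as idx 2
Step 3: w='' (idx 0), next='a' -> output (0, 'a'), add 'a' as idx 3
Step 4: w='a' (idx 3), next='c' -> output (3, 'c'), add 'ac' as idx 4
Step 5: w='a' (idx 3), next='a' -> output (3, 'a'), add 'aa' as idx 5
Step 6: w='ca' (idx 2), next='a' -> output (2, 'a'), add 'caa' as idx 6
Step 7: w='aa' (idx 5), next='a' -> output (5, 'a'), add 'aaa' as idx 7


Encoded: [(0, 'c'), (1, 'a'), (0, 'a'), (3, 'c'), (3, 'a'), (2, 'a'), (5, 'a')]


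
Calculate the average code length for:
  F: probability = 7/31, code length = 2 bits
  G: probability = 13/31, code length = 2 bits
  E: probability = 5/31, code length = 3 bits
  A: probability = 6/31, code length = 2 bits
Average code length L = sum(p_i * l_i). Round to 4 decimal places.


Weighted contributions p_i * l_i:
  F: (7/31) * 2 = 14/31
  G: (13/31) * 2 = 26/31
  E: (5/31) * 3 = 15/31
  A: (6/31) * 2 = 12/31
Sum = (14 + 26 + 15 + 12)/31 = 67/31

L = 67/31 = 2.1613 bits/symbol


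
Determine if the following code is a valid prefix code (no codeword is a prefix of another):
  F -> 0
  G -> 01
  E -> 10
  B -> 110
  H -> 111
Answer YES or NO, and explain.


Checking each pair (does one codeword prefix another?):
  F='0' vs G='01': prefix -- VIOLATION

NO -- this is NOT a valid prefix code. F (0) is a prefix of G (01).


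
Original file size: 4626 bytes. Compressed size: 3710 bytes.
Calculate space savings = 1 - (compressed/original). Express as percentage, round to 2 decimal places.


ratio = compressed/original = 3710/4626 = 0.801989
savings = 1 - ratio = 1 - 0.801989 = 0.198011
as a percentage: 0.198011 * 100 = 19.8%

Space savings = 1 - 3710/4626 = 19.8%


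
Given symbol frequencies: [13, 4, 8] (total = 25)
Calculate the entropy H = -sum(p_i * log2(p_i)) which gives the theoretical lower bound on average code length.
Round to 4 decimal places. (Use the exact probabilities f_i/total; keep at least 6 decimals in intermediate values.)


Per-symbol terms -p_i * log2(p_i) with p_i = f_i/25:
  p = 13/25 = 0.520000: log2(p) = -0.943416, -p*log2(p) = 0.490577
  p = 4/25 = 0.160000: log2(p) = -2.643856, -p*log2(p) = 0.423017
  p = 8/25 = 0.320000: log2(p) = -1.643856, -p*log2(p) = 0.526034
H = 0.490577 + 0.423017 + 0.526034 = 1.439628

H = 1.4396 bits/symbol


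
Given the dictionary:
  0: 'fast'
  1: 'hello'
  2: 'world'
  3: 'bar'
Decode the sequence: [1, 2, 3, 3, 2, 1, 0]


Look up each index in the dictionary:
  1 -> 'hello'
  2 -> 'world'
  3 -> 'bar'
  3 -> 'bar'
  2 -> 'world'
  1 -> 'hello'
  0 -> 'fast'

Decoded: "hello world bar bar world hello fast"


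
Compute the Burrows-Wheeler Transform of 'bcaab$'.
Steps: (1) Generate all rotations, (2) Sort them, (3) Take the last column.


Rotations (sorted):
  0: $bcaab -> last char: b
  1: aab$bc -> last char: c
  2: ab$bca -> last char: a
  3: b$bcaa -> last char: a
  4: bcaab$ -> last char: $
  5: caab$b -> last char: b


BWT = bcaa$b


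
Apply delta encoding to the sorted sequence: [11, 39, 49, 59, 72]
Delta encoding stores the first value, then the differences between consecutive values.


First value: 11
Deltas:
  39 - 11 = 28
  49 - 39 = 10
  59 - 49 = 10
  72 - 59 = 13


Delta encoded: [11, 28, 10, 10, 13]


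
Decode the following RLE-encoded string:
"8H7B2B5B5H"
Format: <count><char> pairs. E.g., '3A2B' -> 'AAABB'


Expanding each <count><char> pair:
  8H -> 'HHHHHHHH'
  7B -> 'BBBBBBB'
  2B -> 'BB'
  5B -> 'BBBBB'
  5H -> 'HHHHH'

Decoded = HHHHHHHHBBBBBBBBBBBBBBHHHHH


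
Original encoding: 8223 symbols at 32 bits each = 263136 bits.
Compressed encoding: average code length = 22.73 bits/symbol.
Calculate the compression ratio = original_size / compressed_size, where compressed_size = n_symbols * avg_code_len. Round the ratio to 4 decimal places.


original_size = n_symbols * orig_bits = 8223 * 32 = 263136 bits
compressed_size = n_symbols * avg_code_len = 8223 * 22.73 = 186908.79 bits
ratio = original_size / compressed_size = 263136 / 186908.79 = 1.4078

Compression ratio = 1.4078


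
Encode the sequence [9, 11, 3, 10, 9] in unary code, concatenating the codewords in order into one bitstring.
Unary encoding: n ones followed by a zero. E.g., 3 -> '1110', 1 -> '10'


Encode each number as n ones followed by a terminating 0:
  9 -> 1111111110 (10 bits)
  11 -> 111111111110 (12 bits)
  3 -> 1110 (4 bits)
  10 -> 11111111110 (11 bits)
  9 -> 1111111110 (10 bits)
Total length = 10 + 12 + 4 + 11 + 10 = 47 bits.

Unary([9, 11, 3, 10, 9]) = 11111111101111111111101110111111111101111111110 (47 bits)


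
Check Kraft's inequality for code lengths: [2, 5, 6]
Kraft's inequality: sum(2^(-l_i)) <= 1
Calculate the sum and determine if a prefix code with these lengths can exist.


Sum = 2^(-2) + 2^(-5) + 2^(-6)
    = 0.25 + 0.03125 + 0.015625
    = 19/64 = 0.296875
Since 0.296875 <= 1, Kraft's inequality IS satisfied.
A prefix code with these lengths CAN exist.

Kraft sum = 0.296875. Satisfied.


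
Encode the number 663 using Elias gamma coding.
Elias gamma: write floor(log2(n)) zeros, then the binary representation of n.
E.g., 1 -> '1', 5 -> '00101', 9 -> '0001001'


num_bits = floor(log2(663)) + 1 = 10
leading_zeros = num_bits - 1 = 9
binary(663) = 1010010111

Elias gamma(663) = '000000000' + '1010010111' = 0000000001010010111 (19 bits)


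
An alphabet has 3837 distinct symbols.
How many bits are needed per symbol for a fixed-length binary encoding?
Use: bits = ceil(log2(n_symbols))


log2(3837) = 11.9058
Bracket: 2^11 = 2048 < 3837 <= 2^12 = 4096
So ceil(log2(3837)) = 12

bits = ceil(log2(3837)) = ceil(11.9058) = 12 bits


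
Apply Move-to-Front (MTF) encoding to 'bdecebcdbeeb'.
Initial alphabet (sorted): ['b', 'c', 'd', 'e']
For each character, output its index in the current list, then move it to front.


MTF encoding:
'b': index 0 in ['b', 'c', 'd', 'e'] -> ['b', 'c', 'd', 'e']
'd': index 2 in ['b', 'c', 'd', 'e'] -> ['d', 'b', 'c', 'e']
'e': index 3 in ['d', 'b', 'c', 'e'] -> ['e', 'd', 'b', 'c']
'c': index 3 in ['e', 'd', 'b', 'c'] -> ['c', 'e', 'd', 'b']
'e': index 1 in ['c', 'e', 'd', 'b'] -> ['e', 'c', 'd', 'b']
'b': index 3 in ['e', 'c', 'd', 'b'] -> ['b', 'e', 'c', 'd']
'c': index 2 in ['b', 'e', 'c', 'd'] -> ['c', 'b', 'e', 'd']
'd': index 3 in ['c', 'b', 'e', 'd'] -> ['d', 'c', 'b', 'e']
'b': index 2 in ['d', 'c', 'b', 'e'] -> ['b', 'd', 'c', 'e']
'e': index 3 in ['b', 'd', 'c', 'e'] -> ['e', 'b', 'd', 'c']
'e': index 0 in ['e', 'b', 'd', 'c'] -> ['e', 'b', 'd', 'c']
'b': index 1 in ['e', 'b', 'd', 'c'] -> ['b', 'e', 'd', 'c']


Output: [0, 2, 3, 3, 1, 3, 2, 3, 2, 3, 0, 1]


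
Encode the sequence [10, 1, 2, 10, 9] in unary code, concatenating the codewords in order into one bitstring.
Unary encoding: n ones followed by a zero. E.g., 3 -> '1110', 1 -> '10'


Encode each number as n ones followed by a terminating 0:
  10 -> 11111111110 (11 bits)
  1 -> 10 (2 bits)
  2 -> 110 (3 bits)
  10 -> 11111111110 (11 bits)
  9 -> 1111111110 (10 bits)
Total length = 11 + 2 + 3 + 11 + 10 = 37 bits.

Unary([10, 1, 2, 10, 9]) = 1111111111010110111111111101111111110 (37 bits)


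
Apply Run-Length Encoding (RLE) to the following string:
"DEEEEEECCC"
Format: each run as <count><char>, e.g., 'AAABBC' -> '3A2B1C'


Scanning runs left to right:
  i=0: run of 'D' x 1 -> '1D'
  i=1: run of 'E' x 6 -> '6E'
  i=7: run of 'C' x 3 -> '3C'

RLE = 1D6E3C


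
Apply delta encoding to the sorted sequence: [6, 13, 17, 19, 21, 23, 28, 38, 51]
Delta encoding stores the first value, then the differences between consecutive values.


First value: 6
Deltas:
  13 - 6 = 7
  17 - 13 = 4
  19 - 17 = 2
  21 - 19 = 2
  23 - 21 = 2
  28 - 23 = 5
  38 - 28 = 10
  51 - 38 = 13


Delta encoded: [6, 7, 4, 2, 2, 2, 5, 10, 13]


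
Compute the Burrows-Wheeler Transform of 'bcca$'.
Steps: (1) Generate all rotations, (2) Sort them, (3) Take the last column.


Rotations (sorted):
  0: $bcca -> last char: a
  1: a$bcc -> last char: c
  2: bcca$ -> last char: $
  3: ca$bc -> last char: c
  4: cca$b -> last char: b


BWT = ac$cb
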